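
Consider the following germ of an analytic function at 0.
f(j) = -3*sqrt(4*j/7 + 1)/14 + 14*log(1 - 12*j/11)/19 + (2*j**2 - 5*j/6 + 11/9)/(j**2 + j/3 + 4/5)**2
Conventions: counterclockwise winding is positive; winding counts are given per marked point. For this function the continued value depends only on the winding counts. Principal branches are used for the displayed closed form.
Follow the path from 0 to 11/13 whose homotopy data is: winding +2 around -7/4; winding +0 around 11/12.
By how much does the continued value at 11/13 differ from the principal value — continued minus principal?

The rational part is single-valued and drops out of the difference; each branch term changes only by its own monodromy.
(14/19)*log(1 - j/(11/12)): winding 0 around 11/12, so this term returns to its principal value, contribution 0.
(-3/14)*sqrt(1 - j/(-7/4)): winding +2 is even, the square root returns to the same sheet, contribution 0.
Summing the contributions at j = 11/13 gives 0.

Continued minus principal equals 0.


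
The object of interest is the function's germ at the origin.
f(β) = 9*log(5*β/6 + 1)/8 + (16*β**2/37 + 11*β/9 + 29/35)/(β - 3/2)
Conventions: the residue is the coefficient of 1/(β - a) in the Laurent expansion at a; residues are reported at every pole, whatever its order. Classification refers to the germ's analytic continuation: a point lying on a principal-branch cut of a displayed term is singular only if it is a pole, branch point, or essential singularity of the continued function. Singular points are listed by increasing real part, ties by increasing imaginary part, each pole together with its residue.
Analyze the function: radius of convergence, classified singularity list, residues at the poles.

Radius of convergence at 0: 6/5.
At -6/5: a logarithmic branch point.
At 3/2: a pole of order 1; residue 28243/7770.

Denominator factor (β - 3/2): pole of order 1 at 3/2, modulus 3/2.
Branch term (9/8)*log(1 - β/(-6/5)): its argument vanishes at β = -6/5, a logarithmic branch point, modulus 6/5.
The radius of convergence is the smallest modulus among the singular points: 6/5.
The branch term is analytic at 3/2 and contributes nothing to the residue; only the rational part matters.
At the order-1 pole 3/2 set g(β) = (β - (3/2))*(rational part) = 16*β**2/37 + 11*β/9 + 29/35.
Simple pole: residue = g(a) at a = 3/2, which is 28243/7770.
List the singular points by increasing real part (a conjugate pair: the negative imaginary part first).


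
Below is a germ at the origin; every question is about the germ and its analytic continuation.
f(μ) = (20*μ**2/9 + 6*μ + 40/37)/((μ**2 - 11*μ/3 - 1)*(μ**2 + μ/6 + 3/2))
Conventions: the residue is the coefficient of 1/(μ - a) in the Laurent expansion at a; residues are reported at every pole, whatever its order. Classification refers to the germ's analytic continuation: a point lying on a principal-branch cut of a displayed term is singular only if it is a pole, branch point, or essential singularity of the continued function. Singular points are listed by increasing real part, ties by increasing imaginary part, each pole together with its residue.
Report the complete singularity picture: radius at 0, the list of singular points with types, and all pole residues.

Denominator factor (μ**2 - 11*μ/3 - 1): discriminant 157/9, real irrational roots 11/6 + (1/6)*sqrt(157) and 11/6 - (1/6)*sqrt(157); poles of order 1, moduli 11/6 + (1/6)*sqrt(157) and -11/6 + (1/6)*sqrt(157).
Denominator factor (μ**2 + μ/6 + 3/2): discriminant -215/36, complex-conjugate roots (-1/12) + ((1/12)*sqrt(215))*i and (-1/12) - ((1/12)*sqrt(215))*i; poles of order 1, moduli (1/2)*sqrt(6) and (1/2)*sqrt(6).
The radius of convergence is the smallest modulus among the singular points: -11/6 + (1/6)*sqrt(157).
The factor μ**2 - 11*μ/3 - 1 splits as (μ - a)(μ - a') with a = 11/6 - (1/6)*sqrt(157), a' = 11/6 + (1/6)*sqrt(157). At the order-1 pole a set g(μ) = (μ - a)*f(μ) = [(20*μ**2/9 + 6*μ + 40/37)/(μ**2 + μ/6 + 3/2)] / (μ - a').
Simple pole: residue = g(a) at a = 11/6 - (1/6)*sqrt(157), which is 45370/106671 - (504506/16747347)*sqrt(157).
The factor μ**2 + μ/6 + 3/2 splits as (μ - a)(μ - a') with a = (-1/12) - ((1/12)*sqrt(215))*i, a' = (-1/12) + ((1/12)*sqrt(215))*i. At the order-1 pole a set g(μ) = (μ - a)*f(μ) = [(20*μ**2/9 + 6*μ + 40/37)/(μ**2 - 11*μ/3 - 1)] / (μ - a').
Simple pole: residue = g(a) at a = (-1/12) - ((1/12)*sqrt(215))*i, which is (-45370/106671) - ((630242/22934265)*sqrt(215))*i.
The factor μ**2 + μ/6 + 3/2 splits as (μ - a)(μ - a') with a = (-1/12) + ((1/12)*sqrt(215))*i, a' = (-1/12) - ((1/12)*sqrt(215))*i. At the order-1 pole a set g(μ) = (μ - a)*f(μ) = [(20*μ**2/9 + 6*μ + 40/37)/(μ**2 - 11*μ/3 - 1)] / (μ - a').
Simple pole: residue = g(a) at a = (-1/12) + ((1/12)*sqrt(215))*i, which is (-45370/106671) + ((630242/22934265)*sqrt(215))*i.
The factor μ**2 - 11*μ/3 - 1 splits as (μ - a)(μ - a') with a = 11/6 + (1/6)*sqrt(157), a' = 11/6 - (1/6)*sqrt(157). At the order-1 pole a set g(μ) = (μ - a)*f(μ) = [(20*μ**2/9 + 6*μ + 40/37)/(μ**2 + μ/6 + 3/2)] / (μ - a').
Simple pole: residue = g(a) at a = 11/6 + (1/6)*sqrt(157), which is 45370/106671 + (504506/16747347)*sqrt(157).
List the singular points by increasing real part (a conjugate pair: the negative imaginary part first).

Radius of convergence at 0: -11/6 + (1/6)*sqrt(157).
At 11/6 - (1/6)*sqrt(157): a pole of order 1; residue 45370/106671 - (504506/16747347)*sqrt(157).
At (-1/12) - ((1/12)*sqrt(215))*i: a pole of order 1; residue (-45370/106671) - ((630242/22934265)*sqrt(215))*i.
At (-1/12) + ((1/12)*sqrt(215))*i: a pole of order 1; residue (-45370/106671) + ((630242/22934265)*sqrt(215))*i.
At 11/6 + (1/6)*sqrt(157): a pole of order 1; residue 45370/106671 + (504506/16747347)*sqrt(157).


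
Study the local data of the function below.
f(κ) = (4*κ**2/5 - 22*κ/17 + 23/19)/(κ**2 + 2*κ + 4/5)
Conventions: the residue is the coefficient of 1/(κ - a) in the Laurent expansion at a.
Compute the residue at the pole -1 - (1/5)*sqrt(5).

The residue is -123/85 - (27977/16150)*sqrt(5).

The factor κ**2 + 2*κ + 4/5 splits as (κ - a)(κ - a') with a = -1 - (1/5)*sqrt(5), a' = -1 + (1/5)*sqrt(5). At the order-1 pole a set g(κ) = (κ - a)*f(κ) = [4*κ**2/5 - 22*κ/17 + 23/19] / (κ - a').
Simple pole: residue = g(a) at a = -1 - (1/5)*sqrt(5), which is -123/85 - (27977/16150)*sqrt(5).


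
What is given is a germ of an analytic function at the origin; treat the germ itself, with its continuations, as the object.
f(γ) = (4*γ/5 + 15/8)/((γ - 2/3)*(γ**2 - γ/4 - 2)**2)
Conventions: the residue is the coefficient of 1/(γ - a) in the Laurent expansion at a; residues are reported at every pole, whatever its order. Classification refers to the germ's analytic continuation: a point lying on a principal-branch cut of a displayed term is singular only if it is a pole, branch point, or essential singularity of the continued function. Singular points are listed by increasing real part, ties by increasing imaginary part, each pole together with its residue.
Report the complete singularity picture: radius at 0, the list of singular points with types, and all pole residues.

Denominator factor (γ - 2/3): pole of order 1 at 2/3, modulus 2/3.
Denominator factor (γ**2 - γ/4 - 2)^2: discriminant 129/16, real irrational roots 1/8 + (1/8)*sqrt(129) and 1/8 - (1/8)*sqrt(129); poles of order 2, moduli 1/8 + (1/8)*sqrt(129) and -1/8 + (1/8)*sqrt(129).
The radius of convergence is the smallest modulus among the singular points: 2/3.
The factor γ**2 - γ/4 - 2 splits as (γ - a)(γ - a') with a = 1/8 - (1/8)*sqrt(129), a' = 1/8 + (1/8)*sqrt(129). At the order-2 pole a set g(γ) = (γ - a)^2*f(γ) = [(4*γ/5 + 15/8)/(γ - 2/3)] / (γ - a')^2.
Order-2 pole: residue = g'(a); g'(1/8 - (1/8)*sqrt(129)) = -7803/19220 + (2731159/106613340)*sqrt(129), so the residue is -7803/19220 + (2731159/106613340)*sqrt(129).
At the order-1 pole 2/3 set g(γ) = (γ - (2/3))*f(γ) = (4*γ/5 + 15/8)/(γ**2 - γ/4 - 2)**2.
Simple pole: residue = g(a) at a = 2/3, which is 7803/9610.
The factor γ**2 - γ/4 - 2 splits as (γ - a)(γ - a') with a = 1/8 + (1/8)*sqrt(129), a' = 1/8 - (1/8)*sqrt(129). At the order-2 pole a set g(γ) = (γ - a)^2*f(γ) = [(4*γ/5 + 15/8)/(γ - 2/3)] / (γ - a')^2.
Order-2 pole: residue = g'(a); g'(1/8 + (1/8)*sqrt(129)) = -7803/19220 - (2731159/106613340)*sqrt(129), so the residue is -7803/19220 - (2731159/106613340)*sqrt(129).
List the singular points by increasing real part (a conjugate pair: the negative imaginary part first).

Radius of convergence at 0: 2/3.
At 1/8 - (1/8)*sqrt(129): a pole of order 2; residue -7803/19220 + (2731159/106613340)*sqrt(129).
At 2/3: a pole of order 1; residue 7803/9610.
At 1/8 + (1/8)*sqrt(129): a pole of order 2; residue -7803/19220 - (2731159/106613340)*sqrt(129).


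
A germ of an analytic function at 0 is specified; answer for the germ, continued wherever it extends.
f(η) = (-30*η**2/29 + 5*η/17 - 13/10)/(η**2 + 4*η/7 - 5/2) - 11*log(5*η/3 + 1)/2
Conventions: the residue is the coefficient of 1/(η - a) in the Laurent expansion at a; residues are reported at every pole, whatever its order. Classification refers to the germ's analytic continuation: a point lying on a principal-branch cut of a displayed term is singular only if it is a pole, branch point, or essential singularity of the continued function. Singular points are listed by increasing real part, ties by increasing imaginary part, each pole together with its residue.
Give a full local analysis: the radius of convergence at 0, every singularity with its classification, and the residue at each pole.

Denominator factor (η**2 + 4*η/7 - 5/2): discriminant 506/49, real irrational roots -2/7 + (1/14)*sqrt(506) and -2/7 - (1/14)*sqrt(506); poles of order 1, moduli -2/7 + (1/14)*sqrt(506) and 2/7 + (1/14)*sqrt(506).
Branch term (-11/2)*log(1 - η/(-3/5)): its argument vanishes at η = -3/5, a logarithmic branch point, modulus 3/5.
The radius of convergence is the smallest modulus among the singular points: 3/5.
The branch term is analytic at -2/7 - (1/14)*sqrt(506) and contributes nothing to the residue; only the rational part matters.
The factor η**2 + 4*η/7 - 5/2 splits as (η - a)(η - a') with a = -2/7 - (1/14)*sqrt(506), a' = -2/7 + (1/14)*sqrt(506). At the order-1 pole a set g(η) = (η - a)*(rational part) = [-30*η**2/29 + 5*η/17 - 13/10] / (η - a').
Simple pole: residue = g(a) at a = -2/7 - (1/14)*sqrt(506), which is 3055/6902 + (34479/602140)*sqrt(506).
The branch term is analytic at -2/7 + (1/14)*sqrt(506) and contributes nothing to the residue; only the rational part matters.
The factor η**2 + 4*η/7 - 5/2 splits as (η - a)(η - a') with a = -2/7 + (1/14)*sqrt(506), a' = -2/7 - (1/14)*sqrt(506). At the order-1 pole a set g(η) = (η - a)*(rational part) = [-30*η**2/29 + 5*η/17 - 13/10] / (η - a').
Simple pole: residue = g(a) at a = -2/7 + (1/14)*sqrt(506), which is 3055/6902 - (34479/602140)*sqrt(506).
List the singular points by increasing real part (a conjugate pair: the negative imaginary part first).

Radius of convergence at 0: 3/5.
At -2/7 - (1/14)*sqrt(506): a pole of order 1; residue 3055/6902 + (34479/602140)*sqrt(506).
At -3/5: a logarithmic branch point.
At -2/7 + (1/14)*sqrt(506): a pole of order 1; residue 3055/6902 - (34479/602140)*sqrt(506).


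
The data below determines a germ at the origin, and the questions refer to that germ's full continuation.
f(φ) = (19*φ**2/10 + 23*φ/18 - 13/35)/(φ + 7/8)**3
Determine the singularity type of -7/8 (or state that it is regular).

The point is a pole of order 3.

The denominator factor φ + 7/8 vanishes at -7/8 and appears to the power 3; the numerator there equals -1403/40320, nonzero, and no other factor vanishes.
Hence a pole whose order is the multiplicity, 3.


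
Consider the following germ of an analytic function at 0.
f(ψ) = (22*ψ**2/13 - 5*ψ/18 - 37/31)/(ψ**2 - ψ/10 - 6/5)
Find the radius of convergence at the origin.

The radius of convergence is -1/20 + (1/20)*sqrt(481).

Denominator factor (ψ**2 - ψ/10 - 6/5): discriminant 481/100, real irrational roots 1/20 + (1/20)*sqrt(481) and 1/20 - (1/20)*sqrt(481); poles of order 1, moduli 1/20 + (1/20)*sqrt(481) and -1/20 + (1/20)*sqrt(481).
The radius of convergence is the smallest modulus among the singular points: -1/20 + (1/20)*sqrt(481).


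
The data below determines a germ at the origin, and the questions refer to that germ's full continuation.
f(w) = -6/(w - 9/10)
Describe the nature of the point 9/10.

The point is a pole of order 1.

The denominator factor w - 9/10 vanishes at 9/10 and appears to the power 1; the numerator there equals -6, nonzero, and no other factor vanishes.
Hence a pole whose order is the multiplicity, 1.


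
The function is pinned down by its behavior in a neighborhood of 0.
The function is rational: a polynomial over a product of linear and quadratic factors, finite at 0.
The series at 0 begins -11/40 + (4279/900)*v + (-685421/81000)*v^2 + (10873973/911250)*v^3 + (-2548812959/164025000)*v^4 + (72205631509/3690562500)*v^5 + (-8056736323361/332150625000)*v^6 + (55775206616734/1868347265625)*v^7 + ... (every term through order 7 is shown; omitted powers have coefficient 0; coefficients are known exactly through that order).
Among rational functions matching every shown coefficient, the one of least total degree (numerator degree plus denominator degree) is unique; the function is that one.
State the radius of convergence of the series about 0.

No rational of total degree below 3 reproduces all 8 coefficients; solving the [1/2] Pade equations on them gives f(v) = (29*v/5 - 3/8)/((v + 9/11)*(v + 5/3)), whose expansion matches every shown term.
Denominator factor (v + 5/3): pole of order 1 at -5/3, modulus 5/3.
Denominator factor (v + 9/11): pole of order 1 at -9/11, modulus 9/11.
The radius of convergence is the smallest modulus among the singular points: 9/11.

The radius of convergence is 9/11.


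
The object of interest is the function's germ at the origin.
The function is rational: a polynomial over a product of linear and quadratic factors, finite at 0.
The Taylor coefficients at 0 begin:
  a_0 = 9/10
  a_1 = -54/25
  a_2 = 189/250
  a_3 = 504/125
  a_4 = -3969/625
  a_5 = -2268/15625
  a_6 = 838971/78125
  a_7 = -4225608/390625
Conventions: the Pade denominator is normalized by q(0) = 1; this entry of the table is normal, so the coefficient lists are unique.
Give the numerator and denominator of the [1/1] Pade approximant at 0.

The Pade approximant has numerator coefficients [9/10, -369/200]; denominator coefficients [1, 7/20].

Taylor coefficients needed (read off): a_0 = 9/10, a_1 = -54/25, a_2 = 189/250.
Write the denominator as Q(n) = 1 + q1*n. Requiring Q*f - P = O(n^3) with deg P <= 1 kills the coefficients of n^2..n^2 in Q*f:
  n^2: a_2 + q1*a_1 = 0, i.e. 189/250 + (-54/25)*q1 = 0.
Solving this linear system: q1 = 7/20.
The numerator is Q*f truncated at degree 1: P0 = a_0 = 9/10; P1 = a_1 + q1*a_0 = -369/200.


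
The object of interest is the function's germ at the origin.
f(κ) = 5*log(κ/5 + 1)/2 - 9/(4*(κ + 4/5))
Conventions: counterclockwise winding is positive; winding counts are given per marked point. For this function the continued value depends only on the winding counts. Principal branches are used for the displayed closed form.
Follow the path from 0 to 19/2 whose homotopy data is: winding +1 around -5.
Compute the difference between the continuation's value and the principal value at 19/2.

The rational part is single-valued and drops out of the difference; each branch term changes only by its own monodromy.
(5/2)*log(1 - κ/(-5)): each positive loop around -5 adds 2*pi*i to the log, so winding +1 contributes (5/2)*(1)*2*pi*i = (5)*pi*i.
Summing the contributions at κ = 19/2 gives (5)*pi*i.

Continued minus principal equals (5)*pi*i.


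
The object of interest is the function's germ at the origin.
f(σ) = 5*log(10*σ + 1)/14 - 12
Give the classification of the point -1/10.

The term (5/14)*log(1 - σ/(-1/10)) has argument 1 - -1/10/(-1/10) = 0 at -1/10: a logarithmic (infinitely-sheeted) branch point; the remaining terms are analytic or single-valued there.

The point is a logarithmic branch point.


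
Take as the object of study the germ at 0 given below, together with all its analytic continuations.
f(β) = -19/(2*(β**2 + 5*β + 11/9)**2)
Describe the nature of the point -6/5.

The point is a regular point.

Denominator factors: β**2 + 5*β + 11/9 = -751/225 at β = -6/5 — none vanishes.
So the germ continues analytically to -6/5.


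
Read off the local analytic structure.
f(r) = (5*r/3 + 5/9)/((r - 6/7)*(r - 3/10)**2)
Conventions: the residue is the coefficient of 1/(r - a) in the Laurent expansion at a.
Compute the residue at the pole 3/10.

The residue is -87500/13689.

At the order-2 pole 3/10 set g(r) = (r - (3/10))^2*f(r) = (5*r/3 + 5/9)/(r - 6/7).
Order-2 pole: residue = g'(a); g'(3/10) = -87500/13689, so the residue is -87500/13689.


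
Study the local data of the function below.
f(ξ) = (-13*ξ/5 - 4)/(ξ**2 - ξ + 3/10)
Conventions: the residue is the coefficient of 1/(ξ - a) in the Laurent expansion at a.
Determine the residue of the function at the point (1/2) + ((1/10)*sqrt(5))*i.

The factor ξ**2 - ξ + 3/10 splits as (ξ - a)(ξ - a') with a = (1/2) + ((1/10)*sqrt(5))*i, a' = (1/2) - ((1/10)*sqrt(5))*i. At the order-1 pole a set g(ξ) = (ξ - a)*f(ξ) = [-13*ξ/5 - 4] / (ξ - a').
Simple pole: residue = g(a) at a = (1/2) + ((1/10)*sqrt(5))*i, which is (-13/10) + ((53/10)*sqrt(5))*i.

The residue is (-13/10) + ((53/10)*sqrt(5))*i.


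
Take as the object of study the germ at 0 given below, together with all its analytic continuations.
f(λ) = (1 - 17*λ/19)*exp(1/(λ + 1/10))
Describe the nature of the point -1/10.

The point is an essential singularity.

The exponent 1/(λ - (-1/10)) has a pole at -1/10, so exp(1/(λ - (-1/10))) takes every nonzero value near it: an essential singularity (not a pole of any order).


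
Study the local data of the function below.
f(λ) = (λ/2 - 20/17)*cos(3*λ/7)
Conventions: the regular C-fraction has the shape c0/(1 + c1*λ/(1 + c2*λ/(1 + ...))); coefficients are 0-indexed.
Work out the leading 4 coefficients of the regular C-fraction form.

Taylor coefficients (expand at 0): a_0 = -20/17, a_1 = 1/2, a_2 = 90/833, a_3 = -9/196.
c0 = a_0 = -20/17. Peel one level at a time: if S = 1 + c*λ/S' with S'(0) = 1, then c is the λ-coefficient of S and S' = c*λ/(S - 1).
S_1 = c0/f = 1 + (17/40)*λ + (21361/78400)*λ^2 + ...; c1 = 17/40.
S_2 = c1*λ/(S_1 - 1) = 1 + (-21361/33320)*λ + (192249/1387778)*λ^2 + ...; c2 = -21361/33320.
S_3 = c2*λ/(S_2 - 1) = 1 + (180/833)*λ + ...; c3 = 180/833.

The regular C-fraction coefficients are [-20/17, 17/40, -21361/33320, 180/833].


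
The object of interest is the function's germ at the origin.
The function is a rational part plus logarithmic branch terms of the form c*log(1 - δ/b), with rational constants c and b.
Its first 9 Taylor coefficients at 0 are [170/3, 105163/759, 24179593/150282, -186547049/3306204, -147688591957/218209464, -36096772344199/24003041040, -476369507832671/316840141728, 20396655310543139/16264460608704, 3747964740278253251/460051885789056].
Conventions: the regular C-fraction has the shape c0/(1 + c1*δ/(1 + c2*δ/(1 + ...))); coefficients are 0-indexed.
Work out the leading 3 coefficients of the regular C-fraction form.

The regular C-fraction coefficients are [170/3, -105163/43010, 26131102403/20353772835].

Taylor coefficients (read off): a_0 = 170/3, a_1 = 105163/759, a_2 = 24179593/150282.
c0 = a_0 = 170/3. Peel one level at a time: if S = 1 + c*δ/S' with S'(0) = 1, then c is the δ-coefficient of S and S' = c*δ/(S - 1).
S_1 = c0/f = 1 + (-105163/43010)*δ + (26131102403/8324370450)*δ^2 + ...; c1 = -105163/43010.
S_2 = c1*δ/(S_1 - 1) = 1 + (26131102403/20353772835)*δ + ...; c2 = 26131102403/20353772835.


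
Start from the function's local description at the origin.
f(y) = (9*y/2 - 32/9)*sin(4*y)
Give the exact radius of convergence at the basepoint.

The factor sin(4*y) is entire and contributes no finite singular point.
The polynomial part has no poles.
No finite singular points: the Taylor series at 0 converges everywhere.

The radius of convergence is infinite.


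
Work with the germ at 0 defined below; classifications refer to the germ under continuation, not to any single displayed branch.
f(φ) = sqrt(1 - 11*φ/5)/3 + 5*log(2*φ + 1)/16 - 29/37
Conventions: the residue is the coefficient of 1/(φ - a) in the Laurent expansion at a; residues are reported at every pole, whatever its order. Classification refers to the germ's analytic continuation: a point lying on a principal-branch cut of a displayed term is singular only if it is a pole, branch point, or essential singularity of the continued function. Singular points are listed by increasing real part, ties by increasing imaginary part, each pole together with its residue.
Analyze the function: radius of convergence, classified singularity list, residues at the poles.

Radius of convergence at 0: 5/11.
At -1/2: a logarithmic branch point.
At 5/11: an algebraic (square-root) branch point.

Branch term (1/3)*sqrt(1 - φ/(5/11)): its argument vanishes at φ = 5/11, a square-root branch point, modulus 5/11.
Branch term (5/16)*log(1 - φ/(-1/2)): its argument vanishes at φ = -1/2, a logarithmic branch point, modulus 1/2.
The radius of convergence is the smallest modulus among the singular points: 5/11.
List the singular points by increasing real part (a conjugate pair: the negative imaginary part first).


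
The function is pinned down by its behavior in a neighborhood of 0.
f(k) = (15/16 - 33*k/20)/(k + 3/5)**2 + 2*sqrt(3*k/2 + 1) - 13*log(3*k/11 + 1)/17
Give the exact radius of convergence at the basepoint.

Denominator factor (k + 3/5)^2: pole of order 2 at -3/5, modulus 3/5.
Branch term (-13/17)*log(1 - k/(-11/3)): its argument vanishes at k = -11/3, a logarithmic branch point, modulus 11/3.
Branch term (2)*sqrt(1 - k/(-2/3)): its argument vanishes at k = -2/3, a square-root branch point, modulus 2/3.
The radius of convergence is the smallest modulus among the singular points: 3/5.

The radius of convergence is 3/5.


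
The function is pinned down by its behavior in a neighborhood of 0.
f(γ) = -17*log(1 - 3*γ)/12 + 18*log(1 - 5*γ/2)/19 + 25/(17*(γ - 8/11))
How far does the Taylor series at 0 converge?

The radius of convergence is 1/3.

Denominator factor (γ - 8/11): pole of order 1 at 8/11, modulus 8/11.
Branch term (18/19)*log(1 - γ/(2/5)): its argument vanishes at γ = 2/5, a logarithmic branch point, modulus 2/5.
Branch term (-17/12)*log(1 - γ/(1/3)): its argument vanishes at γ = 1/3, a logarithmic branch point, modulus 1/3.
The radius of convergence is the smallest modulus among the singular points: 1/3.


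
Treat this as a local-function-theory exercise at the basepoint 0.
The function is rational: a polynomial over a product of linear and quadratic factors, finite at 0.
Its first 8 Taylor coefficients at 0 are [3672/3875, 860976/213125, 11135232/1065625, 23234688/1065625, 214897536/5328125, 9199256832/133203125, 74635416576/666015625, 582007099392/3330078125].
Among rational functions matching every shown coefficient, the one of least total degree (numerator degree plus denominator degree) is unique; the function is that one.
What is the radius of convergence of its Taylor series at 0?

No rational of total degree below 4 reproduces all 8 coefficients; solving the [1/3] Pade equations on them gives f(ρ) = (-4*ρ/11 - 17/31)/(ρ - 5/6)**3, whose expansion matches every shown term.
Denominator factor (ρ - 5/6)^3: pole of order 3 at 5/6, modulus 5/6.
The radius of convergence is the smallest modulus among the singular points: 5/6.

The radius of convergence is 5/6.


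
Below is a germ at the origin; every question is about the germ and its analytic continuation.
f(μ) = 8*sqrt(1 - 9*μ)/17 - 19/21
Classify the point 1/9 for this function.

The point is an algebraic (square-root) branch point.

The term (8/17)*sqrt(1 - μ/(1/9)) has argument 1 - 1/9/(1/9) = 0 at 1/9: a square-root (algebraic, two-sheeted) branch point; the remaining terms are analytic or single-valued there.


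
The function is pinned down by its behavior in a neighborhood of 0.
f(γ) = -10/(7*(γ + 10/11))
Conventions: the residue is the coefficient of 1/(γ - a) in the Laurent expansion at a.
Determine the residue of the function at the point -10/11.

At the order-1 pole -10/11 set g(γ) = (γ - (-10/11))*f(γ) = -10/7.
Simple pole: residue = g(a) at a = -10/11, which is -10/7.

The residue is -10/7.


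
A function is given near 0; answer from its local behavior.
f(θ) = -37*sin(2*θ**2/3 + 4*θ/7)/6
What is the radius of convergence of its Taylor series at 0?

The radius of convergence is infinite.

The factor -sin(2*θ**2/3 + 4*θ/7) is entire and contributes no finite singular point.
The polynomial part has no poles.
No finite singular points: the Taylor series at 0 converges everywhere.


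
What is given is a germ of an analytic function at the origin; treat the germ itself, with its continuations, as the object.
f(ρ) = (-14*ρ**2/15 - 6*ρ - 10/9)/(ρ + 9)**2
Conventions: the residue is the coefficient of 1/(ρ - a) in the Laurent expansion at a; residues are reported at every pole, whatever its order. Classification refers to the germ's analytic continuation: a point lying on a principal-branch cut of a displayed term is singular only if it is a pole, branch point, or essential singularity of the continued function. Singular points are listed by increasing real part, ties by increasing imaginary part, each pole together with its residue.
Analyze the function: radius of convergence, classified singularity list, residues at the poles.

Denominator factor (ρ + 9)^2: pole of order 2 at -9, modulus 9.
The radius of convergence is the smallest modulus among the singular points: 9.
At the order-2 pole -9 set g(ρ) = (ρ - (-9))^2*f(ρ) = -14*ρ**2/15 - 6*ρ - 10/9.
Order-2 pole: residue = g'(a); g'(-9) = 54/5, so the residue is 54/5.

Radius of convergence at 0: 9.
At -9: a pole of order 2; residue 54/5.


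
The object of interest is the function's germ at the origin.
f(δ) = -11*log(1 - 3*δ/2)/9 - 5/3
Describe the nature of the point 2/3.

The point is a logarithmic branch point.

The term (-11/9)*log(1 - δ/(2/3)) has argument 1 - 2/3/(2/3) = 0 at 2/3: a logarithmic (infinitely-sheeted) branch point; the remaining terms are analytic or single-valued there.


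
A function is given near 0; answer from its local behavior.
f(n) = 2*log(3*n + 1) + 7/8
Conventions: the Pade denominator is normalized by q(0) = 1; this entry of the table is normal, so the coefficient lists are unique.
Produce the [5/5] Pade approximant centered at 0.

Taylor coefficients needed (expand at 0): a_0 = 7/8, a_1 = 6, a_2 = -9, a_3 = 18, a_4 = -81/2, a_5 = 486/5, a_6 = -243, a_7 = 4374/7, a_8 = -6561/4, a_9 = 4374, a_10 = -59049/5.
Write the denominator as Q(n) = 1 + q1*n + q2*n^2 + q3*n^3 + q4*n^4 + q5*n^5. Requiring Q*f - P = O(n^11) with deg P <= 5 kills the coefficients of n^6..n^10 in Q*f:
  n^6: a_6 + q1*a_5 + q2*a_4 + q3*a_3 + q4*a_2 + q5*a_1 = 0, i.e. -243 + (486/5)*q1 + (-81/2)*q2 + (18)*q3 + (-9)*q4 + (6)*q5 = 0.
  n^7: a_7 + q1*a_6 + q2*a_5 + q3*a_4 + q4*a_3 + q5*a_2 = 0, i.e. 4374/7 + (-243)*q1 + (486/5)*q2 + (-81/2)*q3 + (18)*q4 + (-9)*q5 = 0.
  n^8: a_8 + q1*a_7 + q2*a_6 + q3*a_5 + q4*a_4 + q5*a_3 = 0, i.e. -6561/4 + (4374/7)*q1 + (-243)*q2 + (486/5)*q3 + (-81/2)*q4 + (18)*q5 = 0.
  n^9: a_9 + q1*a_8 + q2*a_7 + q3*a_6 + q4*a_5 + q5*a_4 = 0, i.e. 4374 + (-6561/4)*q1 + (4374/7)*q2 + (-243)*q3 + (486/5)*q4 + (-81/2)*q5 = 0.
  n^10: a_10 + q1*a_9 + q2*a_8 + q3*a_7 + q4*a_6 + q5*a_5 = 0, i.e. -59049/5 + (4374)*q1 + (-6561/4)*q2 + (4374/7)*q3 + (-243)*q4 + (486/5)*q5 = 0.
Solving this linear system: q1 = 15/2, q2 = 20, q3 = 45/2, q4 = 135/14, q5 = 27/28.
The numerator is Q*f truncated at degree 5: P0 = a_0 = 7/8; P1 = a_1 + q1*a_0 = 201/16; P2 = a_2 + q1*a_1 + q2*a_0 = 107/2; P3 = a_3 + q1*a_2 + q2*a_1 + q3*a_0 = 1443/16; P4 = a_4 + q1*a_3 + q2*a_2 + q3*a_1 + q4*a_0 = 927/16; P5 = a_5 + q1*a_4 + q2*a_3 + q3*a_2 + q4*a_1 + q5*a_0 = 10809/1120.

The Pade approximant has numerator coefficients [7/8, 201/16, 107/2, 1443/16, 927/16, 10809/1120]; denominator coefficients [1, 15/2, 20, 45/2, 135/14, 27/28].


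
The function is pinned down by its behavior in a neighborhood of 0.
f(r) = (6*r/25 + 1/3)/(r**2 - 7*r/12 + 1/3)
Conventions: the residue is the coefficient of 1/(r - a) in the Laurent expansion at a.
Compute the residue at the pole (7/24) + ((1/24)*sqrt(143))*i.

The factor r**2 - 7*r/12 + 1/3 splits as (r - a)(r - a') with a = (7/24) + ((1/24)*sqrt(143))*i, a' = (7/24) - ((1/24)*sqrt(143))*i. At the order-1 pole a set g(r) = (r - a)*f(r) = [6*r/25 + 1/3] / (r - a').
Simple pole: residue = g(a) at a = (7/24) + ((1/24)*sqrt(143))*i, which is (3/25) - ((11/325)*sqrt(143))*i.

The residue is (3/25) - ((11/325)*sqrt(143))*i.


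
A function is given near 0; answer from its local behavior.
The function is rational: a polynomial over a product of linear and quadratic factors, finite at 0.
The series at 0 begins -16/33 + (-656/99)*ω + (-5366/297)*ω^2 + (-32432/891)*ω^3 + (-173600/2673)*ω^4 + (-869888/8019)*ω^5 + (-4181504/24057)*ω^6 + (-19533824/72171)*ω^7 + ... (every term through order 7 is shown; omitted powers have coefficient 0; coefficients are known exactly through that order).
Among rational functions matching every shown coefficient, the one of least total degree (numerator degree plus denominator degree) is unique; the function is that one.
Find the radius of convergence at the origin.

No rational of total degree below 4 reproduces all 8 coefficients; solving the [2/2] Pade equations on them gives f(ω) = (-17*ω**2/24 - 3*ω - 3/11)/(ω - 3/4)**2, whose expansion matches every shown term.
Denominator factor (ω - 3/4)^2: pole of order 2 at 3/4, modulus 3/4.
The radius of convergence is the smallest modulus among the singular points: 3/4.

The radius of convergence is 3/4.


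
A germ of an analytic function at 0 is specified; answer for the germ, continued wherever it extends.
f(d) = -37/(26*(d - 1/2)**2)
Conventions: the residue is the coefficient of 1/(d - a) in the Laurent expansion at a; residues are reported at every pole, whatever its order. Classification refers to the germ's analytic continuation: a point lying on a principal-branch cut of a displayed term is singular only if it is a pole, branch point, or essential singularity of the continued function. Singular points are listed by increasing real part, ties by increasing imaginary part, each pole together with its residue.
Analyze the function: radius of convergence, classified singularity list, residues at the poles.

Denominator factor (d - 1/2)^2: pole of order 2 at 1/2, modulus 1/2.
The radius of convergence is the smallest modulus among the singular points: 1/2.
At the order-2 pole 1/2 set g(d) = (d - (1/2))^2*f(d) = -37/26.
Order-2 pole: residue = g'(a); g'(1/2) = 0, so the residue is 0.

Radius of convergence at 0: 1/2.
At 1/2: a pole of order 2; residue 0.


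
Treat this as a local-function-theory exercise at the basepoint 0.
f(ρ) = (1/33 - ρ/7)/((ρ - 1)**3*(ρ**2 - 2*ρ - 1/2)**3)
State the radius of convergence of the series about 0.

Denominator factor (ρ**2 - 2*ρ - 1/2)^3: discriminant 6, real irrational roots 1 + (1/2)*sqrt(6) and 1 - (1/2)*sqrt(6); poles of order 3, moduli 1 + (1/2)*sqrt(6) and -1 + (1/2)*sqrt(6).
Denominator factor (ρ - 1)^3: pole of order 3 at 1, modulus 1.
The radius of convergence is the smallest modulus among the singular points: -1 + (1/2)*sqrt(6).

The radius of convergence is -1 + (1/2)*sqrt(6).


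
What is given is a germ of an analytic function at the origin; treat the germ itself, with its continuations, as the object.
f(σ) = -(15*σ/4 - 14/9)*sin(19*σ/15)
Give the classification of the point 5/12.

There is no denominator, hence no pole anywhere.
The factor -sin(19*σ/15) is entire.
So the germ continues analytically to 5/12.

The point is a regular point.


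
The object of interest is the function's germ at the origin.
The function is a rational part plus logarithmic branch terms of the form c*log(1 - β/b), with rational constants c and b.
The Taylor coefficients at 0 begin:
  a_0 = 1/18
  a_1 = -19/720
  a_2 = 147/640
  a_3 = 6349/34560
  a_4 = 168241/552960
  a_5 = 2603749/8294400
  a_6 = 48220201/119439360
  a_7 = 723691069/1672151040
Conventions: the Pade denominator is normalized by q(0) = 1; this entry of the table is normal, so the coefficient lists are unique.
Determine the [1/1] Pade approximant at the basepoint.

Taylor coefficients needed (read off): a_0 = 1/18, a_1 = -19/720, a_2 = 147/640.
Write the denominator as Q(β) = 1 + q1*β. Requiring Q*f - P = O(β^3) with deg P <= 1 kills the coefficients of β^2..β^2 in Q*f:
  β^2: a_2 + q1*a_1 = 0, i.e. 147/640 + (-19/720)*q1 = 0.
Solving this linear system: q1 = 1323/152.
The numerator is Q*f truncated at degree 1: P0 = a_0 = 1/18; P1 = a_1 + q1*a_0 = 3127/6840.

The Pade approximant has numerator coefficients [1/18, 3127/6840]; denominator coefficients [1, 1323/152].


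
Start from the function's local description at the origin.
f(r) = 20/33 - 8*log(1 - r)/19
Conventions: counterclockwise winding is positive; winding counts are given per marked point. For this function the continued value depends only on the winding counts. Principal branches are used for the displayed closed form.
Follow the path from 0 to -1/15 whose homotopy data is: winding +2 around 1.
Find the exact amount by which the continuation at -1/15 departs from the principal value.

The rational part is single-valued and drops out of the difference; each branch term changes only by its own monodromy.
(-8/19)*log(1 - r/(1)): each positive loop around 1 adds 2*pi*i to the log, so winding +2 contributes (-8/19)*(2)*2*pi*i = -(32/19)*pi*i.
Summing the contributions at r = -1/15 gives -(32/19)*pi*i.

Continued minus principal equals -(32/19)*pi*i.


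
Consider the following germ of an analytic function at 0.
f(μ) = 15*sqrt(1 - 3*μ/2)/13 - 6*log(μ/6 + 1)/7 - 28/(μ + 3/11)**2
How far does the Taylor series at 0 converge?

Denominator factor (μ + 3/11)^2: pole of order 2 at -3/11, modulus 3/11.
Branch term (-6/7)*log(1 - μ/(-6)): its argument vanishes at μ = -6, a logarithmic branch point, modulus 6.
Branch term (15/13)*sqrt(1 - μ/(2/3)): its argument vanishes at μ = 2/3, a square-root branch point, modulus 2/3.
The radius of convergence is the smallest modulus among the singular points: 3/11.

The radius of convergence is 3/11.


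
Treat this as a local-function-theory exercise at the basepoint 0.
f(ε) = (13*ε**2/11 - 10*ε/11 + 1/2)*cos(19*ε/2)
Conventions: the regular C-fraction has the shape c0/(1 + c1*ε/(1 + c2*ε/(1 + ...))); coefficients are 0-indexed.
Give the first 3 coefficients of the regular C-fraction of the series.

Taylor coefficients (expand at 0): a_0 = 1/2, a_1 = -10/11, a_2 = -3763/176.
c0 = a_0 = 1/2. Peel one level at a time: if S = 1 + c*ε/S' with S'(0) = 1, then c is the ε-coefficient of S and S' = c*ε/(S - 1).
S_1 = c0/f = 1 + (20/11)*ε + (44593/968)*ε^2 + ...; c1 = 20/11.
S_2 = c1*ε/(S_1 - 1) = 1 + (-44593/1760)*ε + ...; c2 = -44593/1760.

The regular C-fraction coefficients are [1/2, 20/11, -44593/1760].


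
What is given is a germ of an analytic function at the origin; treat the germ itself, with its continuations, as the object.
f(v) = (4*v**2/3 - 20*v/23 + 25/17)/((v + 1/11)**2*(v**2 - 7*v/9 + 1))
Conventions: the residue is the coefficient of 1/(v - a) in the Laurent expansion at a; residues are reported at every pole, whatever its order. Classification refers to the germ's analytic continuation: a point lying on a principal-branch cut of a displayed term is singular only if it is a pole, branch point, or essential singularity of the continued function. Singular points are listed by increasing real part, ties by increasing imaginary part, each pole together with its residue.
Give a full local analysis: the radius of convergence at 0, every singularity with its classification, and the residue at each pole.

Denominator factor (v**2 - 7*v/9 + 1): discriminant -275/81, complex-conjugate roots (7/18) + ((5/18)*sqrt(11))*i and (7/18) - ((5/18)*sqrt(11))*i; poles of order 1, moduli 1 and 1.
Denominator factor (v + 1/11)^2: pole of order 2 at -1/11, modulus 1/11.
The radius of convergence is the smallest modulus among the singular points: 1/11.
At the order-2 pole -1/11 set g(v) = (v - (-1/11))^2*f(v) = (4*v**2/3 - 20*v/23 + 25/17)/(v**2 - 7*v/9 + 1).
Order-2 pole: residue = g'(a); g'(-1/11) = 27617403/107964875, so the residue is 27617403/107964875.
The factor v**2 - 7*v/9 + 1 splits as (v - a)(v - a') with a = (7/18) - ((5/18)*sqrt(11))*i, a' = (7/18) + ((5/18)*sqrt(11))*i. At the order-1 pole a set g(v) = (v - a)*f(v) = [(4*v**2/3 - 20*v/23 + 25/17)/(v + 1/11)**2] / (v - a').
Simple pole: residue = g(a) at a = (7/18) - ((5/18)*sqrt(11))*i, which is (-27617403/215929750) + ((68079/43185950)*sqrt(11))*i.
The factor v**2 - 7*v/9 + 1 splits as (v - a)(v - a') with a = (7/18) + ((5/18)*sqrt(11))*i, a' = (7/18) - ((5/18)*sqrt(11))*i. At the order-1 pole a set g(v) = (v - a)*f(v) = [(4*v**2/3 - 20*v/23 + 25/17)/(v + 1/11)**2] / (v - a').
Simple pole: residue = g(a) at a = (7/18) + ((5/18)*sqrt(11))*i, which is (-27617403/215929750) - ((68079/43185950)*sqrt(11))*i.
List the singular points by increasing real part (a conjugate pair: the negative imaginary part first).

Radius of convergence at 0: 1/11.
At -1/11: a pole of order 2; residue 27617403/107964875.
At (7/18) - ((5/18)*sqrt(11))*i: a pole of order 1; residue (-27617403/215929750) + ((68079/43185950)*sqrt(11))*i.
At (7/18) + ((5/18)*sqrt(11))*i: a pole of order 1; residue (-27617403/215929750) - ((68079/43185950)*sqrt(11))*i.


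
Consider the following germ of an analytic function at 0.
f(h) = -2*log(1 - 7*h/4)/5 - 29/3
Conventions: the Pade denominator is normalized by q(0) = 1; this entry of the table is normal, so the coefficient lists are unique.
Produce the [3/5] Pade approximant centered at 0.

Taylor coefficients needed (expand at 0): a_0 = -29/3, a_1 = 7/10, a_2 = 49/80, a_3 = 343/480, a_4 = 2401/2560, a_5 = 16807/12800, a_6 = 117649/61440, a_7 = 117649/40960, a_8 = 5764801/1310720.
Write the denominator as Q(h) = 1 + q1*h + q2*h^2 + q3*h^3 + q4*h^4 + q5*h^5. Requiring Q*f - P = O(h^9) with deg P <= 3 kills the coefficients of h^4..h^8 in Q*f:
  h^4: a_4 + q1*a_3 + q2*a_2 + q3*a_1 + q4*a_0 = 0, i.e. 2401/2560 + (343/480)*q1 + (49/80)*q2 + (7/10)*q3 + (-29/3)*q4 = 0.
  h^5: a_5 + q1*a_4 + q2*a_3 + q3*a_2 + q4*a_1 + q5*a_0 = 0, i.e. 16807/12800 + (2401/2560)*q1 + (343/480)*q2 + (49/80)*q3 + (7/10)*q4 + (-29/3)*q5 = 0.
  h^6: a_6 + q1*a_5 + q2*a_4 + q3*a_3 + q4*a_2 + q5*a_1 = 0, i.e. 117649/61440 + (16807/12800)*q1 + (2401/2560)*q2 + (343/480)*q3 + (49/80)*q4 + (7/10)*q5 = 0.
  h^7: a_7 + q1*a_6 + q2*a_5 + q3*a_4 + q4*a_3 + q5*a_2 = 0, i.e. 117649/40960 + (117649/61440)*q1 + (16807/12800)*q2 + (2401/2560)*q3 + (343/480)*q4 + (49/80)*q5 = 0.
  h^8: a_8 + q1*a_7 + q2*a_6 + q3*a_5 + q4*a_4 + q5*a_3 = 0, i.e. 5764801/1310720 + (117649/40960)*q1 + (117649/61440)*q2 + (16807/12800)*q3 + (2401/2560)*q4 + (343/480)*q5 = 0.
Solving this linear system: q1 = -276255/84608, q2 = 547407/169216, q3 = -1245727/1353728, q4 = -81291/13537280, q5 = -122451/216596480.
The numerator is Q*f truncated at degree 3: P0 = a_0 = -29/3; P1 = a_1 + q1*a_0 = 13648453/423040; P2 = a_2 + q1*a_1 + q2*a_0 = -13936783/423040; P3 = a_3 + q1*a_2 + q2*a_1 + q3*a_0 = 20051339/2030592.

The Pade approximant has numerator coefficients [-29/3, 13648453/423040, -13936783/423040, 20051339/2030592]; denominator coefficients [1, -276255/84608, 547407/169216, -1245727/1353728, -81291/13537280, -122451/216596480].


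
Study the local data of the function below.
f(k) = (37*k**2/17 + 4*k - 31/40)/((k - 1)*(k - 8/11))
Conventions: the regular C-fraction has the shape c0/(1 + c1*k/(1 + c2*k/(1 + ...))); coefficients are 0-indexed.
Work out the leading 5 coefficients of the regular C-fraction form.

Taylor coefficients (expand at 0): a_0 = -341/320, a_1 = 7601/2560, a_2 = 4007179/348160, a_3 = 12953061/557056, a_4 = 877909043/22282240.
c0 = a_0 = -341/320. Peel one level at a time: if S = 1 + c*k/S' with S'(0) = 1, then c is the k-coefficient of S and S' = c*k/(S - 1).
S_1 = c0/f = 1 + (691/248)*k + (2426267/130696)*k^2 + ...; c1 = 691/248.
S_2 = c1*k/(S_1 - 1) = 1 + (-2426267/364157)*k + (992859649/137992009)*k^2 + ...; c2 = -2426267/364157.
S_3 = c2*k/(S_2 - 1) = 1 + (30778649119/28501358449)*k + (-45552400696120/100075116439913)*k^2 + ...; c3 = 30778649119/28501358449.
S_4 = c3*k/(S_3 - 1) = 1 + (1022680/2426267)*k + ...; c4 = 1022680/2426267.

The regular C-fraction coefficients are [-341/320, 691/248, -2426267/364157, 30778649119/28501358449, 1022680/2426267].
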